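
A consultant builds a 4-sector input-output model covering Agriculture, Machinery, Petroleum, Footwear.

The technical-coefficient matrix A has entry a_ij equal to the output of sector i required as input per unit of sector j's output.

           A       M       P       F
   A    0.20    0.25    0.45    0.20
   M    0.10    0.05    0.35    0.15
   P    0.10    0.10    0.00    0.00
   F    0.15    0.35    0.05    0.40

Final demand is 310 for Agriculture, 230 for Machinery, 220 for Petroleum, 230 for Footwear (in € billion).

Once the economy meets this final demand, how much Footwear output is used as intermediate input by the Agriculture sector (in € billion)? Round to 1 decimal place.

I − A =
  [   0.80    -0.25    -0.45    -0.20]
  [  -0.10     0.95    -0.35    -0.15]
  [  -0.10    -0.10     1.00     0.00]
  [  -0.15    -0.35    -0.05     0.60]
Compute the cofactors C_ij = (−1)^(i+j)·(3×3 minor ij) of I−A; the adjugate is their transpose:
adj(I−A) = Cᵀ =
  [ 0.495750   0.248000   0.321250   0.227250]
  [ 0.104250   0.422000   0.201625   0.140250]
  [ 0.060000   0.067000   0.357875   0.036750]
  [ 0.189750   0.313750   0.227750   0.651000]
det(I−A) = Σ_j (I−A)_1j·C_1j = (0.80)(0.495750) + (-0.25)(0.104250) + (-0.45)(0.060000) + (-0.20)(0.189750) = 0.3055875
(I − A)⁻¹ = adj(I−A) / det(I−A) ≈
  [   1.6223     0.8116     1.0513     0.7436]
  [   0.3411     1.3809     0.6598     0.4590]
  [   0.1963     0.2192     1.1711     0.1203]
  [   0.6209     1.0267     0.7453     2.1303]
First solve x = (I − A)⁻¹ d = adj(I−A)·d / det(I−A); in particular x_A = (0.495750·310 + 0.248000·230 + 0.321250·220 + 0.227250·230) / 0.3055875 = 333.665 / 0.3055875 ≈ 1091.880.
Intermediate flow from F to A: z_FA = a_FA · x_A = 0.15 × 333.665 / 0.3055875 = 50.04975 / 0.3055875 ≈ 163.8.

z_FA = 163.8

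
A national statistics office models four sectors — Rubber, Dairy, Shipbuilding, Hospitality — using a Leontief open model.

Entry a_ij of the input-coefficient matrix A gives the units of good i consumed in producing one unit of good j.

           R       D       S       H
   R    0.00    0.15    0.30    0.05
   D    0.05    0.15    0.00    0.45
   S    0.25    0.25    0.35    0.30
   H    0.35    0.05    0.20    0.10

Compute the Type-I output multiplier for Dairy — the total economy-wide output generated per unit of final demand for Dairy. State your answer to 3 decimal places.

m_D = 3.613

I − A =
  [   1.00    -0.15    -0.30    -0.05]
  [  -0.05     0.85     0.00    -0.45]
  [  -0.25    -0.25     0.65    -0.30]
  [  -0.35    -0.05    -0.20     0.90]
Compute the cofactors C_ij = (−1)^(i+j)·(3×3 minor ij) of I−A; the adjugate is their transpose:
adj(I−A) = Cᵀ =
  [ 0.409125   0.154875   0.244750   0.181750]
  [ 0.151125   0.412125   0.151250   0.264875]
  [ 0.326250   0.285750   0.697125   0.393375]
  [ 0.240000   0.146625   0.258500   0.480125]
det(I−A) = Σ_j (I−A)_1j·C_1j = (1.00)(0.409125) + (-0.15)(0.151125) + (-0.30)(0.326250) + (-0.05)(0.240000) = 0.27658125
(I − A)⁻¹ = adj(I−A) / det(I−A) ≈
  [   1.4792     0.5600     0.8849     0.6571]
  [   0.5464     1.4901     0.5469     0.9577]
  [   1.1796     1.0332     2.5205     1.4223]
  [   0.8677     0.5301     0.9346     1.7359]
The output multiplier for sector j is the column-j sum of the Leontief inverse (I − A)⁻¹ = adj(I−A) / det(I−A).
Column D of adj(I−A): (0.154875, 0.412125, 0.285750, 0.146625); det(I−A) = 0.27658125.
m_D = (0.154875 + 0.412125 + 0.285750 + 0.146625) / 0.27658125 = 0.999375 / 0.27658125 ≈ 3.613.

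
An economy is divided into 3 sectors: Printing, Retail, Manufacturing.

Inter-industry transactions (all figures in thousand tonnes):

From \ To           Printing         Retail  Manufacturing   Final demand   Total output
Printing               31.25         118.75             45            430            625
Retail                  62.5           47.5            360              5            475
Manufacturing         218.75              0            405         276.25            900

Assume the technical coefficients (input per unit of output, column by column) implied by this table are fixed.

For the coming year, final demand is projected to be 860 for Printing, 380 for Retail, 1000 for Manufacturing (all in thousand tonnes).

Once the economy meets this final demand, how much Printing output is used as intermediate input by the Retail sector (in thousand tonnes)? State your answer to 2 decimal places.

z_PR = 458.78

Technical coefficients a_ij = z_ij / X_j:
  a_PP = 31.25/625 = 0.05, a_RP = 62.5/625 = 0.10, a_MP = 218.75/625 = 0.35
  a_PR = 118.75/475 = 0.25, a_RR = 47.5/475 = 0.10, a_MR = 0/475 = 0.00
  a_PM = 45/900 = 0.05, a_RM = 360/900 = 0.40, a_MM = 405/900 = 0.45
I − A =
  [   0.95    -0.25    -0.05]
  [  -0.10     0.90    -0.40]
  [  -0.35     0.00     0.55]
Cofactors of I−A, C_ij = (−1)^(i+j)·(minor ij) (rows/columns in the sector order above):
  C_11 = (0.90)(0.55) − (-0.40)(0.00) = 0.4950
  C_12 = −[(-0.10)(0.55) − (-0.40)(-0.35)] = 0.1950
  C_13 = (-0.10)(0.00) − (0.90)(-0.35) = 0.3150
  C_21 = −[(-0.25)(0.55) − (-0.05)(0.00)] = 0.1375
  C_22 = (0.95)(0.55) − (-0.05)(-0.35) = 0.5050
  C_23 = −[(0.95)(0.00) − (-0.25)(-0.35)] = 0.0875
  C_31 = (-0.25)(-0.40) − (-0.05)(0.90) = 0.1450
  C_32 = −[(0.95)(-0.40) − (-0.05)(-0.10)] = 0.3850
  C_33 = (0.95)(0.90) − (-0.25)(-0.10) = 0.8300
det(I−A) = Σ_j (I−A)_1j·C_1j = (0.95)(0.4950) + (-0.25)(0.1950) + (-0.05)(0.3150) = 0.40575
adj(I−A) = Cᵀ =
  [ 0.4950   0.1375   0.1450]
  [ 0.1950   0.5050   0.3850]
  [ 0.3150   0.0875   0.8300]
(I − A)⁻¹ = adj(I−A) / det(I−A) ≈
  [   1.2200     0.3389     0.3574]
  [   0.4806     1.2446     0.9489]
  [   0.7763     0.2157     2.0456]
First solve x = (I − A)⁻¹ d = adj(I−A)·d / det(I−A); in particular x_R = (0.1950·860 + 0.5050·380 + 0.3850·1000) / 0.40575 = 744.60 / 0.40575 ≈ 1835.1201.
Intermediate flow from P to R: z_PR = a_PR · x_R = 0.25 × 744.60 / 0.40575 = 186.15 / 0.40575 ≈ 458.78.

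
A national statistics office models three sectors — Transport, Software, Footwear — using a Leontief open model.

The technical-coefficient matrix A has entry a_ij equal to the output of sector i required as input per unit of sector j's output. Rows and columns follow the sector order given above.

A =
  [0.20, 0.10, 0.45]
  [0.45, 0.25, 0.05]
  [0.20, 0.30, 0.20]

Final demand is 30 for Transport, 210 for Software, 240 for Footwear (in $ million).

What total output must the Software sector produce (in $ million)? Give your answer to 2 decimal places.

I − A =
  [   0.80    -0.10    -0.45]
  [  -0.45     0.75    -0.05]
  [  -0.20    -0.30     0.80]
Cofactors of I−A, C_ij = (−1)^(i+j)·(minor ij) (rows/columns in the sector order above):
  C_11 = (0.75)(0.80) − (-0.05)(-0.30) = 0.5850
  C_12 = −[(-0.45)(0.80) − (-0.05)(-0.20)] = 0.3700
  C_13 = (-0.45)(-0.30) − (0.75)(-0.20) = 0.2850
  C_21 = −[(-0.10)(0.80) − (-0.45)(-0.30)] = 0.2150
  C_22 = (0.80)(0.80) − (-0.45)(-0.20) = 0.5500
  C_23 = −[(0.80)(-0.30) − (-0.10)(-0.20)] = 0.2600
  C_31 = (-0.10)(-0.05) − (-0.45)(0.75) = 0.3425
  C_32 = −[(0.80)(-0.05) − (-0.45)(-0.45)] = 0.2425
  C_33 = (0.80)(0.75) − (-0.10)(-0.45) = 0.5550
det(I−A) = Σ_j (I−A)_1j·C_1j = (0.80)(0.5850) + (-0.10)(0.3700) + (-0.45)(0.2850) = 0.30275
adj(I−A) = Cᵀ =
  [ 0.5850   0.2150   0.3425]
  [ 0.3700   0.5500   0.2425]
  [ 0.2850   0.2600   0.5550]
(I − A)⁻¹ = adj(I−A) / det(I−A) ≈
  [   1.9323     0.7102     1.1313]
  [   1.2221     1.8167     0.8010]
  [   0.9414     0.8588     1.8332]
x = (I − A)⁻¹ d = adj(I−A)·d / det(I−A), with det(I−A) = 0.30275:
  x_1 = (0.5850·30 + 0.2150·210 + 0.3425·240) / 0.30275 = 144.90 / 0.30275 ≈ 478.61
  x_2 = (0.3700·30 + 0.5500·210 + 0.2425·240) / 0.30275 = 184.80 / 0.30275 ≈ 610.40
  x_3 = (0.2850·30 + 0.2600·210 + 0.5550·240) / 0.30275 = 196.35 / 0.30275 ≈ 648.55

x_2 = 610.40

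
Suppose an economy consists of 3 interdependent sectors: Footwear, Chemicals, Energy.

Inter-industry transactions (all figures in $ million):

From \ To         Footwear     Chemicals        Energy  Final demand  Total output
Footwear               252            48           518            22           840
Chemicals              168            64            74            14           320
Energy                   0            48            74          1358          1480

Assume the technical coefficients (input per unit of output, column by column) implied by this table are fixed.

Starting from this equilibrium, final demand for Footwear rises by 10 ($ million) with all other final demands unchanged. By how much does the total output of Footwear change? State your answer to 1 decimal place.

Technical coefficients a_ij = z_ij / X_j:
  a_11 = 252/840 = 0.30, a_21 = 168/840 = 0.20, a_31 = 0/840 = 0.00
  a_12 = 48/320 = 0.15, a_22 = 64/320 = 0.20, a_32 = 48/320 = 0.15
  a_13 = 518/1480 = 0.35, a_23 = 74/1480 = 0.05, a_33 = 74/1480 = 0.05
I − A =
  [   0.70    -0.15    -0.35]
  [  -0.20     0.80    -0.05]
  [   0.00    -0.15     0.95]
Cofactors of I−A, C_ij = (−1)^(i+j)·(minor ij) (rows/columns in the sector order above):
  C_11 = (0.80)(0.95) − (-0.05)(-0.15) = 0.7525
  C_12 = −[(-0.20)(0.95) − (-0.05)(0.00)] = 0.1900
  C_13 = (-0.20)(-0.15) − (0.80)(0.00) = 0.0300
  C_21 = −[(-0.15)(0.95) − (-0.35)(-0.15)] = 0.1950
  C_22 = (0.70)(0.95) − (-0.35)(0.00) = 0.6650
  C_23 = −[(0.70)(-0.15) − (-0.15)(0.00)] = 0.1050
  C_31 = (-0.15)(-0.05) − (-0.35)(0.80) = 0.2875
  C_32 = −[(0.70)(-0.05) − (-0.35)(-0.20)] = 0.1050
  C_33 = (0.70)(0.80) − (-0.15)(-0.20) = 0.5300
det(I−A) = Σ_j (I−A)_1j·C_1j = (0.70)(0.7525) + (-0.15)(0.1900) + (-0.35)(0.0300) = 0.48775
adj(I−A) = Cᵀ =
  [ 0.7525   0.1950   0.2875]
  [ 0.1900   0.6650   0.1050]
  [ 0.0300   0.1050   0.5300]
(I − A)⁻¹ = adj(I−A) / det(I−A) ≈
  [   1.5428     0.3998     0.5894]
  [   0.3895     1.3634     0.2153]
  [   0.0615     0.2153     1.0866]
Δx = (I − A)⁻¹ Δd with Δd having +10 in the Footwear component and 0 elsewhere.
So Δx_1 = L_11 · (+10), where L_11 = adj(I−A)_11 / det(I−A) = 0.7525 / 0.48775.
Δx_1 = 0.7525 × (+10) / 0.48775 = 7.525 / 0.48775 ≈ 15.4.

Δx_1 = 15.4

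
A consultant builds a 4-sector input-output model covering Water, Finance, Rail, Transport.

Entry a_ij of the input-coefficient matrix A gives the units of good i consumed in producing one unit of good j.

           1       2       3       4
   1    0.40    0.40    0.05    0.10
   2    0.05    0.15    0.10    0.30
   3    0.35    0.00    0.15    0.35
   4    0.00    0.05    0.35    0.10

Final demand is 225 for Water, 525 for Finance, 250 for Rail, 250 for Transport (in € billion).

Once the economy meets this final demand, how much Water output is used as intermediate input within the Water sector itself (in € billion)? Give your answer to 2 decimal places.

I − A =
  [   0.60    -0.40    -0.05    -0.10]
  [  -0.05     0.85    -0.10    -0.30]
  [  -0.35     0.00     0.85    -0.35]
  [   0.00    -0.05    -0.35     0.90]
Compute the cofactors C_ij = (−1)^(i+j)·(3×3 minor ij) of I−A; the adjugate is their transpose:
adj(I−A) = Cᵀ =
  [ 0.531625   0.262125   0.145750   0.203125]
  [ 0.100375   0.357500   0.121000   0.177375]
  [ 0.263375   0.138250   0.431750   0.243250]
  [ 0.108000   0.073625   0.174625   0.387625]
det(I−A) = Σ_j (I−A)_1j·C_1j = (0.60)(0.531625) + (-0.40)(0.100375) + (-0.05)(0.263375) + (-0.10)(0.108000) = 0.25485625
(I − A)⁻¹ = adj(I−A) / det(I−A) ≈
  [   2.0860     1.0285     0.5719     0.7970]
  [   0.3938     1.4028     0.4748     0.6960]
  [   1.0334     0.5425     1.6941     0.9545]
  [   0.4238     0.2889     0.6852     1.5210]
First solve x = (I − A)⁻¹ d = adj(I−A)·d / det(I−A); in particular x_1 = (0.531625·225 + 0.262125·525 + 0.145750·250 + 0.203125·250) / 0.25485625 = 344.45 / 0.25485625 ≈ 1351.5462.
Intermediate flow from 1 to 1: z_11 = a_11 · x_1 = 0.40 × 344.45 / 0.25485625 = 137.78 / 0.25485625 ≈ 540.62.

z_11 = 540.62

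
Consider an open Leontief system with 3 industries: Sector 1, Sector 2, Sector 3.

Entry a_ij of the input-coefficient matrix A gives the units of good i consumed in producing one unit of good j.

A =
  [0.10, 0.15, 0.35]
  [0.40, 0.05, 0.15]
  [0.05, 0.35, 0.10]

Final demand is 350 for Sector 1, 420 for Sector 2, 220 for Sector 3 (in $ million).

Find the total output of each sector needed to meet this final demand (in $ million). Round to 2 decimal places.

x_1 = 776.60, x_2 = 867.79, x_3 = 625.06

I − A =
  [   0.90    -0.15    -0.35]
  [  -0.40     0.95    -0.15]
  [  -0.05    -0.35     0.90]
Cofactors of I−A, C_ij = (−1)^(i+j)·(minor ij) (rows/columns in the sector order above):
  C_11 = (0.95)(0.90) − (-0.15)(-0.35) = 0.8025
  C_12 = −[(-0.40)(0.90) − (-0.15)(-0.05)] = 0.3675
  C_13 = (-0.40)(-0.35) − (0.95)(-0.05) = 0.1875
  C_21 = −[(-0.15)(0.90) − (-0.35)(-0.35)] = 0.2575
  C_22 = (0.90)(0.90) − (-0.35)(-0.05) = 0.7925
  C_23 = −[(0.90)(-0.35) − (-0.15)(-0.05)] = 0.3225
  C_31 = (-0.15)(-0.15) − (-0.35)(0.95) = 0.3550
  C_32 = −[(0.90)(-0.15) − (-0.35)(-0.40)] = 0.2750
  C_33 = (0.90)(0.95) − (-0.15)(-0.40) = 0.7950
det(I−A) = Σ_j (I−A)_1j·C_1j = (0.90)(0.8025) + (-0.15)(0.3675) + (-0.35)(0.1875) = 0.6015
adj(I−A) = Cᵀ =
  [ 0.8025   0.2575   0.3550]
  [ 0.3675   0.7925   0.2750]
  [ 0.1875   0.3225   0.7950]
(I − A)⁻¹ = adj(I−A) / det(I−A) ≈
  [   1.3342     0.4281     0.5902]
  [   0.6110     1.3175     0.4572]
  [   0.3117     0.5362     1.3217]
x = (I − A)⁻¹ d = adj(I−A)·d / det(I−A), with det(I−A) = 0.6015:
  x_1 = (0.8025·350 + 0.2575·420 + 0.3550·220) / 0.6015 = 467.125 / 0.6015 ≈ 776.60
  x_2 = (0.3675·350 + 0.7925·420 + 0.2750·220) / 0.6015 = 521.975 / 0.6015 ≈ 867.79
  x_3 = (0.1875·350 + 0.3225·420 + 0.7950·220) / 0.6015 = 375.975 / 0.6015 ≈ 625.06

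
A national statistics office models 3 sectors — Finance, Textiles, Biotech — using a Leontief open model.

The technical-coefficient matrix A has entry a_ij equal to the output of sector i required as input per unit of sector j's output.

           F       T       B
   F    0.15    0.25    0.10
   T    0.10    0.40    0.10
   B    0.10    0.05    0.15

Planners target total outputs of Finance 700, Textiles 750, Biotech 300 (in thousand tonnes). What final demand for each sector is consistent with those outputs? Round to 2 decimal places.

I − A =
  [   0.85    -0.25    -0.10]
  [  -0.10     0.60    -0.10]
  [  -0.10    -0.05     0.85]
d = (I − A) x:
  d_F = (+0.85)·700 + (-0.25)·750 + (-0.10)·300 = 377.50
  d_T = (-0.10)·700 + (+0.60)·750 + (-0.10)·300 = 350.00
  d_B = (-0.10)·700 + (-0.05)·750 + (+0.85)·300 = 147.50

d_F = 377.50, d_T = 350.00, d_B = 147.50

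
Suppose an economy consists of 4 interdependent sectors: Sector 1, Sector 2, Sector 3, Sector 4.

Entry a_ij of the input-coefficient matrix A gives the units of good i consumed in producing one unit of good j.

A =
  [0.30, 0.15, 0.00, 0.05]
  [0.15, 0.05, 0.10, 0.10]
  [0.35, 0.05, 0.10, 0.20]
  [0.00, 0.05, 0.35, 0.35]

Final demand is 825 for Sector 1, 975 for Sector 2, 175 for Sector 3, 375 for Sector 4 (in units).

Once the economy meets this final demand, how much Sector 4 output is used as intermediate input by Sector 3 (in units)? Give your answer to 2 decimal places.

I − A =
  [   0.70    -0.15     0.00    -0.05]
  [  -0.15     0.95    -0.10    -0.10]
  [  -0.35    -0.05     0.90    -0.20]
  [   0.00    -0.05    -0.35     0.65]
Compute the cofactors C_ij = (−1)^(i+j)·(3×3 minor ij) of I−A; the adjugate is their transpose:
adj(I−A) = Cᵀ =
  [ 0.478750   0.080375   0.031875   0.059000]
  [ 0.112250   0.354375   0.072625   0.085500]
  [ 0.220750   0.064750   0.413750   0.154250]
  [ 0.127500   0.062125   0.228375   0.569500]
det(I−A) = Σ_j (I−A)_1j·C_1j = (0.70)(0.478750) + (-0.15)(0.112250) + (0.00)(0.220750) + (-0.05)(0.127500) = 0.3119125
(I − A)⁻¹ = adj(I−A) / det(I−A) ≈
  [   1.5349     0.2577     0.1022     0.1892]
  [   0.3599     1.1361     0.2328     0.2741]
  [   0.7077     0.2076     1.3265     0.4945]
  [   0.4088     0.1992     0.7322     1.8258]
First solve x = (I − A)⁻¹ d = adj(I−A)·d / det(I−A); in particular x_3 = (0.220750·825 + 0.064750·975 + 0.413750·175 + 0.154250·375) / 0.3119125 = 375.50 / 0.3119125 ≈ 1203.8633.
Intermediate flow from 4 to 3: z_43 = a_43 · x_3 = 0.35 × 375.50 / 0.3119125 = 131.425 / 0.3119125 ≈ 421.35.

z_43 = 421.35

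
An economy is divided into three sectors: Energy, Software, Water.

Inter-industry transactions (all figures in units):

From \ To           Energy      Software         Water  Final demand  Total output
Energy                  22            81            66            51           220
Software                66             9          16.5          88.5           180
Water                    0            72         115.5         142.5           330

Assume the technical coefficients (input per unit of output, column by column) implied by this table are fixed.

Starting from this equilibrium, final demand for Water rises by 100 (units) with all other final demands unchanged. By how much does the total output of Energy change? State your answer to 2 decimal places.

Technical coefficients a_ij = z_ij / X_j:
  a_11 = 22/220 = 0.10, a_21 = 66/220 = 0.30, a_31 = 0/220 = 0.00
  a_12 = 81/180 = 0.45, a_22 = 9/180 = 0.05, a_32 = 72/180 = 0.40
  a_13 = 66/330 = 0.20, a_23 = 16.5/330 = 0.05, a_33 = 115.5/330 = 0.35
I − A =
  [   0.90    -0.45    -0.20]
  [  -0.30     0.95    -0.05]
  [   0.00    -0.40     0.65]
Cofactors of I−A, C_ij = (−1)^(i+j)·(minor ij) (rows/columns in the sector order above):
  C_11 = (0.95)(0.65) − (-0.05)(-0.40) = 0.5975
  C_12 = −[(-0.30)(0.65) − (-0.05)(0.00)] = 0.1950
  C_13 = (-0.30)(-0.40) − (0.95)(0.00) = 0.1200
  C_21 = −[(-0.45)(0.65) − (-0.20)(-0.40)] = 0.3725
  C_22 = (0.90)(0.65) − (-0.20)(0.00) = 0.5850
  C_23 = −[(0.90)(-0.40) − (-0.45)(0.00)] = 0.3600
  C_31 = (-0.45)(-0.05) − (-0.20)(0.95) = 0.2125
  C_32 = −[(0.90)(-0.05) − (-0.20)(-0.30)] = 0.1050
  C_33 = (0.90)(0.95) − (-0.45)(-0.30) = 0.7200
det(I−A) = Σ_j (I−A)_1j·C_1j = (0.90)(0.5975) + (-0.45)(0.1950) + (-0.20)(0.1200) = 0.4260
adj(I−A) = Cᵀ =
  [ 0.5975   0.3725   0.2125]
  [ 0.1950   0.5850   0.1050]
  [ 0.1200   0.3600   0.7200]
(I − A)⁻¹ = adj(I−A) / det(I−A) ≈
  [   1.4026     0.8744     0.4988]
  [   0.4577     1.3732     0.2465]
  [   0.2817     0.8451     1.6901]
Δx = (I − A)⁻¹ Δd with Δd having +100 in the Water component and 0 elsewhere.
So Δx_1 = L_13 · (+100), where L_13 = adj(I−A)_13 / det(I−A) = 0.2125 / 0.4260.
Δx_1 = 0.2125 × (+100) / 0.4260 = 21.25 / 0.4260 ≈ 49.88.

Δx_1 = 49.88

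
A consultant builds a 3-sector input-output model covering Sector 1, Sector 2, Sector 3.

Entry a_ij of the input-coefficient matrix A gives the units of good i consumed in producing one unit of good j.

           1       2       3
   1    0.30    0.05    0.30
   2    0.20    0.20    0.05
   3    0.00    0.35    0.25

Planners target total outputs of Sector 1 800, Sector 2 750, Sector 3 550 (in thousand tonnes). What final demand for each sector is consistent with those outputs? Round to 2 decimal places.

I − A =
  [   0.70    -0.05    -0.30]
  [  -0.20     0.80    -0.05]
  [   0.00    -0.35     0.75]
d = (I − A) x:
  d_1 = (+0.70)·800 + (-0.05)·750 + (-0.30)·550 = 357.50
  d_2 = (-0.20)·800 + (+0.80)·750 + (-0.05)·550 = 412.50
  d_3 = (+0.00)·800 + (-0.35)·750 + (+0.75)·550 = 150.00

d_1 = 357.50, d_2 = 412.50, d_3 = 150.00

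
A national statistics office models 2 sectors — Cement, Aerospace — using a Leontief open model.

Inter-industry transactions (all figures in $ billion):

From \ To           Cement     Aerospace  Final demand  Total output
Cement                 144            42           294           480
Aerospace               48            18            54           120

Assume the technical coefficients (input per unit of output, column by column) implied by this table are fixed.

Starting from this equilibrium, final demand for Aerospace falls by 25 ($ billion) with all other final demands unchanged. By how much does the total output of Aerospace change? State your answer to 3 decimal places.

Δx_A = -31.250

Technical coefficients a_ij = z_ij / X_j:
  a_CC = 144/480 = 0.30, a_AC = 48/480 = 0.10
  a_CA = 42/120 = 0.35, a_AA = 18/120 = 0.15
I − A =
  [   0.70    -0.35]
  [  -0.10     0.85]
det(I−A) = (0.70)(0.85) − (-0.35)(-0.10) = 0.5600
adj(I−A) = [[0.85, 0.35], [0.10, 0.70]]
(I − A)⁻¹ = adj(I−A) / det(I−A) ≈
  [   1.5179     0.6250]
  [   0.1786     1.2500]
Δx = (I − A)⁻¹ Δd with Δd having -25 in the Aerospace component and 0 elsewhere.
So Δx_A = L_AA · (-25), where L_AA = adj(I−A)_AA / det(I−A) = 0.70 / 0.5600.
Δx_A = 0.70 × (-25) / 0.5600 = -17.50 / 0.5600 = -31.250.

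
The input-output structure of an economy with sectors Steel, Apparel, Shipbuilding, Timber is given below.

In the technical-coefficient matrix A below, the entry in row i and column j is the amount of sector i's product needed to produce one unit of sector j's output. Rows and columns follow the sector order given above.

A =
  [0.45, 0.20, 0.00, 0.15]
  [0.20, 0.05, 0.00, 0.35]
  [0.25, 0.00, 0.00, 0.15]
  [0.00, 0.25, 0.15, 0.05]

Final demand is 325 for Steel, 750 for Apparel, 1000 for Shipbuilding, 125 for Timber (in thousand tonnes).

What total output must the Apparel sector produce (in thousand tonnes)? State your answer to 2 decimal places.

x_2 = 1313.06

I − A =
  [   0.55    -0.20     0.00    -0.15]
  [  -0.20     0.95     0.00    -0.35]
  [  -0.25     0.00     1.00    -0.15]
  [   0.00    -0.25    -0.15     0.95]
Compute the cofactors C_ij = (−1)^(i+j)·(3×3 minor ij) of I−A; the adjugate is their transpose:
adj(I−A) = Cᵀ =
  [ 0.793625   0.223000   0.031875   0.212500]
  [ 0.198625   0.504500   0.033375   0.222500]
  [ 0.211250   0.077500   0.402750   0.125500]
  [ 0.085625   0.145000   0.072375   0.482500]
det(I−A) = Σ_j (I−A)_1j·C_1j = (0.55)(0.793625) + (-0.20)(0.198625) + (0.00)(0.211250) + (-0.15)(0.085625) = 0.383925
(I − A)⁻¹ = adj(I−A) / det(I−A) ≈
  [   2.0671     0.5808     0.0830     0.5535]
  [   0.5174     1.3141     0.0869     0.5795]
  [   0.5502     0.2019     1.0490     0.3269]
  [   0.2230     0.3777     0.1885     1.2568]
x = (I − A)⁻¹ d = adj(I−A)·d / det(I−A), with det(I−A) = 0.383925:
  x_1 = (0.793625·325 + 0.223000·750 + 0.031875·1000 + 0.212500·125) / 0.383925 = 483.615625 / 0.383925 ≈ 1259.66
  x_2 = (0.198625·325 + 0.504500·750 + 0.033375·1000 + 0.222500·125) / 0.383925 = 504.115625 / 0.383925 ≈ 1313.06
  x_3 = (0.211250·325 + 0.077500·750 + 0.402750·1000 + 0.125500·125) / 0.383925 = 545.21875 / 0.383925 ≈ 1420.12
  x_4 = (0.085625·325 + 0.145000·750 + 0.072375·1000 + 0.482500·125) / 0.383925 = 269.265625 / 0.383925 ≈ 701.35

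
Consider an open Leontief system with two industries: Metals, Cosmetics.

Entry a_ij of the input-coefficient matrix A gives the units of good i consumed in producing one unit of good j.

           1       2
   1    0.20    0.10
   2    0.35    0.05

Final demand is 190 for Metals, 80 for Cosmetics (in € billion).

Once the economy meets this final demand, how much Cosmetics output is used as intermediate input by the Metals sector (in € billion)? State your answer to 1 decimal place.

I − A =
  [   0.80    -0.10]
  [  -0.35     0.95]
det(I−A) = (0.80)(0.95) − (-0.10)(-0.35) = 0.7250
adj(I−A) = [[0.95, 0.10], [0.35, 0.80]]
(I − A)⁻¹ = adj(I−A) / det(I−A) ≈
  [   1.3103     0.1379]
  [   0.4828     1.1034]
First solve x = (I − A)⁻¹ d = adj(I−A)·d / det(I−A); in particular x_1 = (0.95·190 + 0.10·80) / 0.7250 = 188.50 / 0.7250 = 260.000.
Intermediate flow from 2 to 1: z_21 = a_21 · x_1 = 0.35 × 188.50 / 0.7250 = 65.975 / 0.7250 = 91.0.

z_21 = 91.0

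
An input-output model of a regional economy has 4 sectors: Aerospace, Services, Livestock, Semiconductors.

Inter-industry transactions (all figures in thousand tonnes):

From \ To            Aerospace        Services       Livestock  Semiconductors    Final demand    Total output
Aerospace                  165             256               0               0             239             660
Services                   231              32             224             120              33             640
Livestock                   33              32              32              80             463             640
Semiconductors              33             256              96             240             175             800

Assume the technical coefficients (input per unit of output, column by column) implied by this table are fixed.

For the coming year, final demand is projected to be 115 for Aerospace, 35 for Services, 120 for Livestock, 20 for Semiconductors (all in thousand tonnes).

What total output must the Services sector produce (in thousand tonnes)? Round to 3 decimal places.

x_2 = 241.783

Technical coefficients a_ij = z_ij / X_j:
  a_11 = 165/660 = 0.25, a_21 = 231/660 = 0.35, a_31 = 33/660 = 0.05, a_41 = 33/660 = 0.05
  a_12 = 256/640 = 0.40, a_22 = 32/640 = 0.05, a_32 = 32/640 = 0.05, a_42 = 256/640 = 0.40
  a_13 = 0/640 = 0.00, a_23 = 224/640 = 0.35, a_33 = 32/640 = 0.05, a_43 = 96/640 = 0.15
  a_14 = 0/800 = 0.00, a_24 = 120/800 = 0.15, a_34 = 80/800 = 0.10, a_44 = 240/800 = 0.30
I − A =
  [   0.75    -0.40     0.00     0.00]
  [  -0.35     0.95    -0.35    -0.15]
  [  -0.05    -0.05     0.95    -0.10]
  [  -0.05    -0.40    -0.15     0.70]
Compute the cofactors C_ij = (−1)^(i+j)·(3×3 minor ij) of I−A; the adjugate is their transpose:
adj(I−A) = Cᵀ =
  [ 0.533125   0.260000   0.107000   0.071000]
  [ 0.249750   0.487500   0.200625   0.133125]
  [ 0.061625   0.072250   0.352750   0.065875]
  [ 0.194000   0.312625   0.197875   0.523750]
det(I−A) = Σ_j (I−A)_1j·C_1j = (0.75)(0.533125) + (-0.40)(0.249750) + (0.00)(0.061625) + (0.00)(0.194000) = 0.29994375
(I − A)⁻¹ = adj(I−A) / det(I−A) ≈
  [   1.7774     0.8668     0.3567     0.2367]
  [   0.8327     1.6253     0.6689     0.4438]
  [   0.2055     0.2409     1.1761     0.2196]
  [   0.6468     1.0423     0.6597     1.7462]
x = (I − A)⁻¹ d = adj(I−A)·d / det(I−A), with det(I−A) = 0.29994375:
  x_1 = (0.533125·115 + 0.260000·35 + 0.107000·120 + 0.071000·20) / 0.29994375 = 84.669375 / 0.29994375 ≈ 282.284
  x_2 = (0.249750·115 + 0.487500·35 + 0.200625·120 + 0.133125·20) / 0.29994375 = 72.52125 / 0.29994375 ≈ 241.783
  x_3 = (0.061625·115 + 0.072250·35 + 0.352750·120 + 0.065875·20) / 0.29994375 = 53.263125 / 0.29994375 ≈ 177.577
  x_4 = (0.194000·115 + 0.312625·35 + 0.197875·120 + 0.523750·20) / 0.29994375 = 67.471875 / 0.29994375 ≈ 224.948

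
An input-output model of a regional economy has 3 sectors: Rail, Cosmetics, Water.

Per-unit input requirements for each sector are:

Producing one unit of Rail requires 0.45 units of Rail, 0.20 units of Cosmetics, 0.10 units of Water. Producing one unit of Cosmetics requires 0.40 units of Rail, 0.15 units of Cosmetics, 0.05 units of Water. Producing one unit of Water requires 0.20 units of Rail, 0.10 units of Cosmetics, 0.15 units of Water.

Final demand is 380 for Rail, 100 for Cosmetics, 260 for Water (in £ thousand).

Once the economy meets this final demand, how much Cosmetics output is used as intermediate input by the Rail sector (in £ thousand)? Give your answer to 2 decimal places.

z_21 = 238.62

I − A =
  [   0.55    -0.40    -0.20]
  [  -0.20     0.85    -0.10]
  [  -0.10    -0.05     0.85]
Cofactors of I−A, C_ij = (−1)^(i+j)·(minor ij) (rows/columns in the sector order above):
  C_11 = (0.85)(0.85) − (-0.10)(-0.05) = 0.7175
  C_12 = −[(-0.20)(0.85) − (-0.10)(-0.10)] = 0.1800
  C_13 = (-0.20)(-0.05) − (0.85)(-0.10) = 0.0950
  C_21 = −[(-0.40)(0.85) − (-0.20)(-0.05)] = 0.3500
  C_22 = (0.55)(0.85) − (-0.20)(-0.10) = 0.4475
  C_23 = −[(0.55)(-0.05) − (-0.40)(-0.10)] = 0.0675
  C_31 = (-0.40)(-0.10) − (-0.20)(0.85) = 0.2100
  C_32 = −[(0.55)(-0.10) − (-0.20)(-0.20)] = 0.0950
  C_33 = (0.55)(0.85) − (-0.40)(-0.20) = 0.3875
det(I−A) = Σ_j (I−A)_1j·C_1j = (0.55)(0.7175) + (-0.40)(0.1800) + (-0.20)(0.0950) = 0.303625
adj(I−A) = Cᵀ =
  [ 0.7175   0.3500   0.2100]
  [ 0.1800   0.4475   0.0950]
  [ 0.0950   0.0675   0.3875]
(I − A)⁻¹ = adj(I−A) / det(I−A) ≈
  [   2.3631     1.1527     0.6916]
  [   0.5928     1.4739     0.3129]
  [   0.3129     0.2223     1.2762]
First solve x = (I − A)⁻¹ d = adj(I−A)·d / det(I−A); in particular x_1 = (0.7175·380 + 0.3500·100 + 0.2100·260) / 0.303625 = 362.25 / 0.303625 ≈ 1193.0836.
Intermediate flow from 2 to 1: z_21 = a_21 · x_1 = 0.20 × 362.25 / 0.303625 = 72.45 / 0.303625 ≈ 238.62.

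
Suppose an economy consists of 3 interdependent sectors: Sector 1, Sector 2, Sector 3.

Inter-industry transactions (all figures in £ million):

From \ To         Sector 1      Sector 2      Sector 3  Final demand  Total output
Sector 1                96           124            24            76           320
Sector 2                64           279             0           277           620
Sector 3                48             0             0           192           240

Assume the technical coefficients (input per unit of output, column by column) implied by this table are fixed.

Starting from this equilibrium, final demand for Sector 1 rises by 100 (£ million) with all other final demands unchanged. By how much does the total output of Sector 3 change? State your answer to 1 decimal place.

Δx_3 = 24.5

Technical coefficients a_ij = z_ij / X_j:
  a_11 = 96/320 = 0.30, a_21 = 64/320 = 0.20, a_31 = 48/320 = 0.15
  a_12 = 124/620 = 0.20, a_22 = 279/620 = 0.45, a_32 = 0/620 = 0.00
  a_13 = 24/240 = 0.10, a_23 = 0/240 = 0.00, a_33 = 0/240 = 0.00
I − A =
  [   0.70    -0.20    -0.10]
  [  -0.20     0.55     0.00]
  [  -0.15     0.00     1.00]
Cofactors of I−A, C_ij = (−1)^(i+j)·(minor ij) (rows/columns in the sector order above):
  C_11 = (0.55)(1.00) − (0.00)(0.00) = 0.5500
  C_12 = −[(-0.20)(1.00) − (0.00)(-0.15)] = 0.2000
  C_13 = (-0.20)(0.00) − (0.55)(-0.15) = 0.0825
  C_21 = −[(-0.20)(1.00) − (-0.10)(0.00)] = 0.2000
  C_22 = (0.70)(1.00) − (-0.10)(-0.15) = 0.6850
  C_23 = −[(0.70)(0.00) − (-0.20)(-0.15)] = 0.0300
  C_31 = (-0.20)(0.00) − (-0.10)(0.55) = 0.0550
  C_32 = −[(0.70)(0.00) − (-0.10)(-0.20)] = 0.0200
  C_33 = (0.70)(0.55) − (-0.20)(-0.20) = 0.3450
det(I−A) = Σ_j (I−A)_1j·C_1j = (0.70)(0.5500) + (-0.20)(0.2000) + (-0.10)(0.0825) = 0.33675
adj(I−A) = Cᵀ =
  [ 0.5500   0.2000   0.0550]
  [ 0.2000   0.6850   0.0200]
  [ 0.0825   0.0300   0.3450]
(I − A)⁻¹ = adj(I−A) / det(I−A) ≈
  [   1.6333     0.5939     0.1633]
  [   0.5939     2.0341     0.0594]
  [   0.2450     0.0891     1.0245]
Δx = (I − A)⁻¹ Δd with Δd having +100 in the Sector 1 component and 0 elsewhere.
So Δx_3 = L_31 · (+100), where L_31 = adj(I−A)_31 / det(I−A) = 0.0825 / 0.33675.
Δx_3 = 0.0825 × (+100) / 0.33675 = 8.25 / 0.33675 ≈ 24.5.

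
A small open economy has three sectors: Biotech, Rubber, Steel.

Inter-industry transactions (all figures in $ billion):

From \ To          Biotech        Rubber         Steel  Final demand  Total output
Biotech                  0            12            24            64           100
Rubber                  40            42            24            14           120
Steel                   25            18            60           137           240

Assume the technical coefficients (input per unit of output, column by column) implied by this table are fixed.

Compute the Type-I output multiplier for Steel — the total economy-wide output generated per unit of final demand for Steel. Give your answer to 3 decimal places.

m_3 = 1.975

Technical coefficients a_ij = z_ij / X_j:
  a_11 = 0/100 = 0.00, a_21 = 40/100 = 0.40, a_31 = 25/100 = 0.25
  a_12 = 12/120 = 0.10, a_22 = 42/120 = 0.35, a_32 = 18/120 = 0.15
  a_13 = 24/240 = 0.10, a_23 = 24/240 = 0.10, a_33 = 60/240 = 0.25
I − A =
  [   1.00    -0.10    -0.10]
  [  -0.40     0.65    -0.10]
  [  -0.25    -0.15     0.75]
Cofactors of I−A, C_ij = (−1)^(i+j)·(minor ij) (rows/columns in the sector order above):
  C_11 = (0.65)(0.75) − (-0.10)(-0.15) = 0.4725
  C_12 = −[(-0.40)(0.75) − (-0.10)(-0.25)] = 0.3250
  C_13 = (-0.40)(-0.15) − (0.65)(-0.25) = 0.2225
  C_21 = −[(-0.10)(0.75) − (-0.10)(-0.15)] = 0.0900
  C_22 = (1.00)(0.75) − (-0.10)(-0.25) = 0.7250
  C_23 = −[(1.00)(-0.15) − (-0.10)(-0.25)] = 0.1750
  C_31 = (-0.10)(-0.10) − (-0.10)(0.65) = 0.0750
  C_32 = −[(1.00)(-0.10) − (-0.10)(-0.40)] = 0.1400
  C_33 = (1.00)(0.65) − (-0.10)(-0.40) = 0.6100
det(I−A) = Σ_j (I−A)_1j·C_1j = (1.00)(0.4725) + (-0.10)(0.3250) + (-0.10)(0.2225) = 0.41775
adj(I−A) = Cᵀ =
  [ 0.4725   0.0900   0.0750]
  [ 0.3250   0.7250   0.1400]
  [ 0.2225   0.1750   0.6100]
(I − A)⁻¹ = adj(I−A) / det(I−A) ≈
  [   1.1311     0.2154     0.1795]
  [   0.7780     1.7355     0.3351]
  [   0.5326     0.4189     1.4602]
The output multiplier for sector j is the column-j sum of the Leontief inverse (I − A)⁻¹ = adj(I−A) / det(I−A).
Column 3 of adj(I−A): (0.0750, 0.1400, 0.6100); det(I−A) = 0.41775.
m_3 = (0.0750 + 0.1400 + 0.6100) / 0.41775 = 0.825 / 0.41775 ≈ 1.975.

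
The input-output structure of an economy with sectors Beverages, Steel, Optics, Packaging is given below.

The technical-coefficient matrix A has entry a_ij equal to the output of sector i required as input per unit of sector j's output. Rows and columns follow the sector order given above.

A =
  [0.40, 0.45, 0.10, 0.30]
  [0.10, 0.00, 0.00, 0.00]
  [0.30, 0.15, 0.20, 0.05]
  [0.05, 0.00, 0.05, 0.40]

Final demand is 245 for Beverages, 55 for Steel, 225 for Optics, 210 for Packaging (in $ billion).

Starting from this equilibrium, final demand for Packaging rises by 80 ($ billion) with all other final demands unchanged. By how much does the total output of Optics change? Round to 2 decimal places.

Δx_O = 42.68

I − A =
  [   0.60    -0.45    -0.10    -0.30]
  [  -0.10     1.00     0.00     0.00]
  [  -0.30    -0.15     0.80    -0.05]
  [  -0.05     0.00    -0.05     0.60]
Compute the cofactors C_ij = (−1)^(i+j)·(3×3 minor ij) of I−A; the adjugate is their transpose:
adj(I−A) = Cᵀ =
  [ 0.477500   0.226125   0.075000   0.245000]
  [ 0.047750   0.251750   0.007500   0.024500]
  [ 0.191500   0.133875   0.318000   0.122250]
  [ 0.055750   0.030000   0.032750   0.412500]
det(I−A) = Σ_j (I−A)_1j·C_1j = (0.60)(0.477500) + (-0.45)(0.047750) + (-0.10)(0.191500) + (-0.30)(0.055750) = 0.2291375
(I − A)⁻¹ = adj(I−A) / det(I−A) ≈
  [   2.0839     0.9869     0.3273     1.0692]
  [   0.2084     1.0987     0.0327     0.1069]
  [   0.8357     0.5843     1.3878     0.5335]
  [   0.2433     0.1309     0.1429     1.8002]
Δx = (I − A)⁻¹ Δd with Δd having +80 in the Packaging component and 0 elsewhere.
So Δx_O = L_OP · (+80), where L_OP = adj(I−A)_OP / det(I−A) = 0.122250 / 0.2291375.
Δx_O = 0.122250 × (+80) / 0.2291375 = 9.78 / 0.2291375 ≈ 42.68.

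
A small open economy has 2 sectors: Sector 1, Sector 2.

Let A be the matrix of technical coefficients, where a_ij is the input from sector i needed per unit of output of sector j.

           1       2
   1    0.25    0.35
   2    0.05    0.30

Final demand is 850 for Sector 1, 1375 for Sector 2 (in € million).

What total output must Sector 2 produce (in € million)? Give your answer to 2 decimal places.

I − A =
  [   0.75    -0.35]
  [  -0.05     0.70]
det(I−A) = (0.75)(0.70) − (-0.35)(-0.05) = 0.5075
adj(I−A) = [[0.70, 0.35], [0.05, 0.75]]
(I − A)⁻¹ = adj(I−A) / det(I−A) ≈
  [   1.3793     0.6897]
  [   0.0985     1.4778]
x = (I − A)⁻¹ d = adj(I−A)·d / det(I−A), with det(I−A) = 0.5075:
  x_1 = (0.70·850 + 0.35·1375) / 0.5075 = 1076.25 / 0.5075 ≈ 2120.69
  x_2 = (0.05·850 + 0.75·1375) / 0.5075 = 1073.75 / 0.5075 ≈ 2115.76

x_2 = 2115.76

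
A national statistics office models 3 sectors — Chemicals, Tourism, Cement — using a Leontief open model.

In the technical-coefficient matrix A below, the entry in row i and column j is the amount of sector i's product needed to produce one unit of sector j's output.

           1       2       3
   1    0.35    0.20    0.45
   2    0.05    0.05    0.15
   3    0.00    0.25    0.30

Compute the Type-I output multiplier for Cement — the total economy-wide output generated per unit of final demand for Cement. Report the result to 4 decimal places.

m_3 = 2.9981

I − A =
  [   0.65    -0.20    -0.45]
  [  -0.05     0.95    -0.15]
  [   0.00    -0.25     0.70]
Cofactors of I−A, C_ij = (−1)^(i+j)·(minor ij) (rows/columns in the sector order above):
  C_11 = (0.95)(0.70) − (-0.15)(-0.25) = 0.6275
  C_12 = −[(-0.05)(0.70) − (-0.15)(0.00)] = 0.0350
  C_13 = (-0.05)(-0.25) − (0.95)(0.00) = 0.0125
  C_21 = −[(-0.20)(0.70) − (-0.45)(-0.25)] = 0.2525
  C_22 = (0.65)(0.70) − (-0.45)(0.00) = 0.4550
  C_23 = −[(0.65)(-0.25) − (-0.20)(0.00)] = 0.1625
  C_31 = (-0.20)(-0.15) − (-0.45)(0.95) = 0.4575
  C_32 = −[(0.65)(-0.15) − (-0.45)(-0.05)] = 0.1200
  C_33 = (0.65)(0.95) − (-0.20)(-0.05) = 0.6075
det(I−A) = Σ_j (I−A)_1j·C_1j = (0.65)(0.6275) + (-0.20)(0.0350) + (-0.45)(0.0125) = 0.39525
adj(I−A) = Cᵀ =
  [ 0.6275   0.2525   0.4575]
  [ 0.0350   0.4550   0.1200]
  [ 0.0125   0.1625   0.6075]
(I − A)⁻¹ = adj(I−A) / det(I−A) ≈
  [   1.58760     0.63884     1.15750]
  [   0.08855     1.15117     0.30361]
  [   0.03163     0.41113     1.53700]
The output multiplier for sector j is the column-j sum of the Leontief inverse (I − A)⁻¹ = adj(I−A) / det(I−A).
Column 3 of adj(I−A): (0.4575, 0.1200, 0.6075); det(I−A) = 0.39525.
m_3 = (0.4575 + 0.1200 + 0.6075) / 0.39525 = 1.185 / 0.39525 ≈ 2.9981.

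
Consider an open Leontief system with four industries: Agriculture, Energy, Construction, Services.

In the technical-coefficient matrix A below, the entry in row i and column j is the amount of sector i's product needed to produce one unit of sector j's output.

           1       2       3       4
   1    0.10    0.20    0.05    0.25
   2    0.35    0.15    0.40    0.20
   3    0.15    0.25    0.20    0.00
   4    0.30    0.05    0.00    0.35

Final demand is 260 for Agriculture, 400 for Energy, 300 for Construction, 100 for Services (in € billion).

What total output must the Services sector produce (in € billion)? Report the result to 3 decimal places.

x_4 = 653.345

I − A =
  [   0.90    -0.20    -0.05    -0.25]
  [  -0.35     0.85    -0.40    -0.20]
  [  -0.15    -0.25     0.80     0.00]
  [  -0.30    -0.05     0.00     0.65]
Compute the cofactors C_ij = (−1)^(i+j)·(3×3 minor ij) of I−A; the adjugate is their transpose:
adj(I−A) = Cᵀ =
  [ 0.369000   0.122125   0.084125   0.179500]
  [ 0.269000   0.403125   0.218375   0.227500]
  [ 0.153250   0.148875   0.362625   0.104750]
  [ 0.191000   0.087375   0.055625   0.443250]
det(I−A) = Σ_j (I−A)_1j·C_1j = (0.90)(0.369000) + (-0.20)(0.269000) + (-0.05)(0.153250) + (-0.25)(0.191000) = 0.2228875
(I − A)⁻¹ = adj(I−A) / det(I−A) ≈
  [   1.6555     0.5479     0.3774     0.8053]
  [   1.2069     1.8086     0.9798     1.0207]
  [   0.6876     0.6679     1.6269     0.4700]
  [   0.8569     0.3920     0.2496     1.9887]
x = (I − A)⁻¹ d = adj(I−A)·d / det(I−A), with det(I−A) = 0.2228875:
  x_1 = (0.369000·260 + 0.122125·400 + 0.084125·300 + 0.179500·100) / 0.2228875 = 187.9775 / 0.2228875 ≈ 843.374
  x_2 = (0.269000·260 + 0.403125·400 + 0.218375·300 + 0.227500·100) / 0.2228875 = 319.4525 / 0.2228875 ≈ 1433.245
  x_3 = (0.153250·260 + 0.148875·400 + 0.362625·300 + 0.104750·100) / 0.2228875 = 218.6575 / 0.2228875 ≈ 981.022
  x_4 = (0.191000·260 + 0.087375·400 + 0.055625·300 + 0.443250·100) / 0.2228875 = 145.6225 / 0.2228875 ≈ 653.345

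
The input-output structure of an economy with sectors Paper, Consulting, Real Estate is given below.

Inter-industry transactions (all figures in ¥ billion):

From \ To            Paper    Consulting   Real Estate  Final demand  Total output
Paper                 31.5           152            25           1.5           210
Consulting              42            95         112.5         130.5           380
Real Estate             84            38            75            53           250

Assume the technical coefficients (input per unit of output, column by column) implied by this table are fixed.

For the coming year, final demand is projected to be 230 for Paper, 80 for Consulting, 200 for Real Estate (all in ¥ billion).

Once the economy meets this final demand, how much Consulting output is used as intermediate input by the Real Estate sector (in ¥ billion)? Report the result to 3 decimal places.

z_23 = 371.431

Technical coefficients a_ij = z_ij / X_j:
  a_11 = 31.5/210 = 0.15, a_21 = 42/210 = 0.20, a_31 = 84/210 = 0.40
  a_12 = 152/380 = 0.40, a_22 = 95/380 = 0.25, a_32 = 38/380 = 0.10
  a_13 = 25/250 = 0.10, a_23 = 112.5/250 = 0.45, a_33 = 75/250 = 0.30
I − A =
  [   0.85    -0.40    -0.10]
  [  -0.20     0.75    -0.45]
  [  -0.40    -0.10     0.70]
Cofactors of I−A, C_ij = (−1)^(i+j)·(minor ij) (rows/columns in the sector order above):
  C_11 = (0.75)(0.70) − (-0.45)(-0.10) = 0.4800
  C_12 = −[(-0.20)(0.70) − (-0.45)(-0.40)] = 0.3200
  C_13 = (-0.20)(-0.10) − (0.75)(-0.40) = 0.3200
  C_21 = −[(-0.40)(0.70) − (-0.10)(-0.10)] = 0.2900
  C_22 = (0.85)(0.70) − (-0.10)(-0.40) = 0.5550
  C_23 = −[(0.85)(-0.10) − (-0.40)(-0.40)] = 0.2450
  C_31 = (-0.40)(-0.45) − (-0.10)(0.75) = 0.2550
  C_32 = −[(0.85)(-0.45) − (-0.10)(-0.20)] = 0.4025
  C_33 = (0.85)(0.75) − (-0.40)(-0.20) = 0.5575
det(I−A) = Σ_j (I−A)_1j·C_1j = (0.85)(0.4800) + (-0.40)(0.3200) + (-0.10)(0.3200) = 0.2480
adj(I−A) = Cᵀ =
  [ 0.4800   0.2900   0.2550]
  [ 0.3200   0.5550   0.4025]
  [ 0.3200   0.2450   0.5575]
(I − A)⁻¹ = adj(I−A) / det(I−A) ≈
  [   1.9355     1.1694     1.0282]
  [   1.2903     2.2379     1.6230]
  [   1.2903     0.9879     2.2480]
First solve x = (I − A)⁻¹ d = adj(I−A)·d / det(I−A); in particular x_3 = (0.3200·230 + 0.2450·80 + 0.5575·200) / 0.2480 = 204.70 / 0.2480 ≈ 825.40323.
Intermediate flow from 2 to 3: z_23 = a_23 · x_3 = 0.45 × 204.70 / 0.2480 = 92.115 / 0.2480 ≈ 371.431.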